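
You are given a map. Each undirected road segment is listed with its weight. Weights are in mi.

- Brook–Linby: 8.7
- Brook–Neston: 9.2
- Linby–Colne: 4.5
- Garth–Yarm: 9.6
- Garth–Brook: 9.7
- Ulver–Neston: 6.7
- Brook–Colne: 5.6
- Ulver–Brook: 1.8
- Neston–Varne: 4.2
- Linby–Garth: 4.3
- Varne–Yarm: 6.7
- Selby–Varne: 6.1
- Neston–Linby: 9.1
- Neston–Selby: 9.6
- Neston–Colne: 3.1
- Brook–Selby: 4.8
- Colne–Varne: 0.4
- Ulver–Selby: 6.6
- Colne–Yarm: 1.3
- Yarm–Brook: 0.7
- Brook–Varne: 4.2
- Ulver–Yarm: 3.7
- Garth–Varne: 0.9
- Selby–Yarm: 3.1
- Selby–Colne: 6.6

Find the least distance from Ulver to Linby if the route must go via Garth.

9.4 mi

Shortest Ulver→Garth: Ulver–Brook–Yarm–Colne–Varne–Garth = 5.1
Shortest Garth→Linby: Garth–Linby = 4.3
Total via Garth: 5.1 + 4.3 = 9.4 mi.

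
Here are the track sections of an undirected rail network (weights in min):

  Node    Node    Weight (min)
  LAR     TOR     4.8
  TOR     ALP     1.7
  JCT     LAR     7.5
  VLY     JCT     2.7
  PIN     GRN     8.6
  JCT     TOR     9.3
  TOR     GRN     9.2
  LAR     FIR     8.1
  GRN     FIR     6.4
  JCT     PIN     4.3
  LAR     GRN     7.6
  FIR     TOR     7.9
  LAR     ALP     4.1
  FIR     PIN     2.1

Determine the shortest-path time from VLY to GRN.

Shortest distances from VLY:
VLY: 0
JCT: 2.7  (via VLY)
PIN: 7  (via JCT)
FIR: 9.1  (via PIN)
LAR: 10.2  (via JCT)
TOR: 12  (via JCT)
ALP: 13.7  (via TOR)
GRN: 15.5  (via FIR)
Shortest route: VLY → JCT → PIN → FIR → GRN = 15.5 min.

15.5 min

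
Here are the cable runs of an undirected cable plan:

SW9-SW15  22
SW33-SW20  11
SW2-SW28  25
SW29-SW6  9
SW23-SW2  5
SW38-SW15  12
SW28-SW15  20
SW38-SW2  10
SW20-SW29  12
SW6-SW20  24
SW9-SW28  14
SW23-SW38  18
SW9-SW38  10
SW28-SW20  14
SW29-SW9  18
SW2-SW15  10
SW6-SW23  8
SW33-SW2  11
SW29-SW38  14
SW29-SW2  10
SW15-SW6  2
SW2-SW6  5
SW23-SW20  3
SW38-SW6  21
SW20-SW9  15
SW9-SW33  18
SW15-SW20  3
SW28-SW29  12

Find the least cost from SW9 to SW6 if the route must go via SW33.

Shortest SW9→SW33: SW9–SW33 = 18
Best SW33 to SW6: SW33–SW2–SW6 costing 16
Total via SW33: 18 + 16 = 34.

34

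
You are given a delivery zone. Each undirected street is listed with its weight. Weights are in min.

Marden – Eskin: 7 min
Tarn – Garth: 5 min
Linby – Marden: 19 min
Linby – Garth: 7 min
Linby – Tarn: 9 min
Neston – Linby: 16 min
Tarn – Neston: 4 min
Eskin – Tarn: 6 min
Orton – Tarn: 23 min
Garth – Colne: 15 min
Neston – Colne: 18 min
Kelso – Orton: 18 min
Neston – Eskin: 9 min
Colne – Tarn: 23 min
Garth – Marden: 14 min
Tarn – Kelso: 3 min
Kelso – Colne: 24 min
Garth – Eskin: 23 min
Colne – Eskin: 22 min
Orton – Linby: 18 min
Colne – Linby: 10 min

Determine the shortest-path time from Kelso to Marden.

16 min

Running Dijkstra from Kelso:
Kelso: 0
Tarn: 3  (via Kelso)
Neston: 7  (via Tarn)
Garth: 8  (via Tarn)
Eskin: 9  (via Tarn)
Linby: 12  (via Tarn)
Marden: 16  (via Eskin)
Shortest route: Kelso–Tarn–Eskin–Marden = 16 min.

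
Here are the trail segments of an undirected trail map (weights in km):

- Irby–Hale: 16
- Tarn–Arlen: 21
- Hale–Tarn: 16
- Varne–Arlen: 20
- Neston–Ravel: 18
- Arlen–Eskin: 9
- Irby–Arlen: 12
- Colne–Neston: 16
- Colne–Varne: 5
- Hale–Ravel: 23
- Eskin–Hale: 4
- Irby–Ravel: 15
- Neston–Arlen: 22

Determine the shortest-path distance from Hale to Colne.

38 km

Running Dijkstra from Hale:
Hale: 0
Eskin: 4  (via Hale)
Arlen: 13  (via Eskin)
Tarn: 16  (via Hale)
Irby: 16  (via Hale)
Ravel: 23  (via Hale)
Varne: 33  (via Arlen)
Neston: 35  (via Arlen)
Colne: 38  (via Varne)
Shortest route: Hale–Eskin–Arlen–Varne–Colne = 38 km.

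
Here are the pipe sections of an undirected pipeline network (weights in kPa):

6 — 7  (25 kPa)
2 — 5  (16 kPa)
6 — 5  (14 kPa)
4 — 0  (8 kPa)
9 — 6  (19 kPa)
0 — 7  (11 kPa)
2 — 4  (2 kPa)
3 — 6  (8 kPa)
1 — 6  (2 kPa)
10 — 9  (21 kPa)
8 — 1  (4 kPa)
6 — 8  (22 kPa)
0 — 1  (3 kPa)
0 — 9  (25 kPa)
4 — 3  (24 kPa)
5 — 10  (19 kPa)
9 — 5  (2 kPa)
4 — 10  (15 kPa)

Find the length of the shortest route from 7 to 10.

Compare a few routes:
7 - 0 - 4 - 10: 11+8+15 = 34
7 - 0 - 1 - 6 - 5 - 10: 11+3+2+14+19 = 49
Cheapest is 7 - 0 - 4 - 10 at 34 kPa.

34 kPa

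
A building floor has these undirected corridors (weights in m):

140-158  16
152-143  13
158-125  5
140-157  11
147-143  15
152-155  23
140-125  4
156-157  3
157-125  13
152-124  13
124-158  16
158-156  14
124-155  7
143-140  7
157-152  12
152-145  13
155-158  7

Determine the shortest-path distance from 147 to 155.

Running Dijkstra from 147:
147: 0
143: 15  (via 147)
140: 22  (via 143)
125: 26  (via 140)
152: 28  (via 143)
158: 31  (via 125)
157: 33  (via 140)
156: 36  (via 157)
155: 38  (via 158)
Shortest route: 147–143–140–125–158–155 = 38 m.

38 m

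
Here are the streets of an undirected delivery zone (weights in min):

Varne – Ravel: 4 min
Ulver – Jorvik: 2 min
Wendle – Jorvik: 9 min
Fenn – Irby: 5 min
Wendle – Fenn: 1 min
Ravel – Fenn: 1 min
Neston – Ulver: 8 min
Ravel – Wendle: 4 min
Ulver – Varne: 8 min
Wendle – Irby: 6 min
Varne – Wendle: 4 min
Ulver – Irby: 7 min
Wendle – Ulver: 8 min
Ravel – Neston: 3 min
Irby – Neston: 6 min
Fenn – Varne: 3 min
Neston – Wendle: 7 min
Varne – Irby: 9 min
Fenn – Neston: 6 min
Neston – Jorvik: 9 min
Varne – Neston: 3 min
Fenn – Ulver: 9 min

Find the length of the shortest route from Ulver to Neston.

8 min

Enumerating some paths:
Ulver - Neston: 8 = 8
Ulver - Jorvik - Neston: 2+9 = 11
Cheapest is Ulver - Neston at 8 min.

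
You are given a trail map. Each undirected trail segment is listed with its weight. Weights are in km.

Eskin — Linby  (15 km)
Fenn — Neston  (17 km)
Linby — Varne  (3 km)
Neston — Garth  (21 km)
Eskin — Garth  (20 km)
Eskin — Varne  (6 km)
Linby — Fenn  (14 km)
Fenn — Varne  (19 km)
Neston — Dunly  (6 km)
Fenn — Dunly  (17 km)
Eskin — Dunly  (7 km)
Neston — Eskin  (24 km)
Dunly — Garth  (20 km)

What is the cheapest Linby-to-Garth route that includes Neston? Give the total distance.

Shortest Linby→Neston: Linby–Varne–Eskin–Dunly–Neston = 22
Shortest Neston→Garth: Neston–Garth = 21
Total via Neston: 22 + 21 = 43 km.

43 km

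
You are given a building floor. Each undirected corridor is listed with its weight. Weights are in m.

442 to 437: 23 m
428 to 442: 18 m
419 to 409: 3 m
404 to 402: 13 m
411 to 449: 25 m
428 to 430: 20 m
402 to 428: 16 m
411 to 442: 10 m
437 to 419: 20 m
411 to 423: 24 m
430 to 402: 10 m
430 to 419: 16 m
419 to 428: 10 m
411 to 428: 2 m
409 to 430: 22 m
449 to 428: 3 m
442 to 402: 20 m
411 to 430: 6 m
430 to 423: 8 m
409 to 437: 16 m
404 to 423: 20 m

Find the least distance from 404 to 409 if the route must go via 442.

Shortest 404→442: 404–402–442 = 33
Shortest 442→409: 442–411–428–419–409 = 25
Total via 442: 33 + 25 = 58 m.

58 m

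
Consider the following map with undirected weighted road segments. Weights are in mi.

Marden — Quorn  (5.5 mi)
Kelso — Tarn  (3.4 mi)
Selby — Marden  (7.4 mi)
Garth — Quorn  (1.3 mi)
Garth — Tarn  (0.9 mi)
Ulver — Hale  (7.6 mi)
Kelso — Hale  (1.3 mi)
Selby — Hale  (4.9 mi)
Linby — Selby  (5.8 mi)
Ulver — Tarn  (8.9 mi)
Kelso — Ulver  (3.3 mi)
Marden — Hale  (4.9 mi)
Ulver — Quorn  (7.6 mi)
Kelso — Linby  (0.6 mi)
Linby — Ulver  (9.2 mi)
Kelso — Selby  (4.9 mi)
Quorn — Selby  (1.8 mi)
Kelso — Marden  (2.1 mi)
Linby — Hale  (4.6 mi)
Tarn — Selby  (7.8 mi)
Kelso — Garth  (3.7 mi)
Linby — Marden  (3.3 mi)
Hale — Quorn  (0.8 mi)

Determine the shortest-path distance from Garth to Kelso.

3.4 mi

Enumerating some paths:
Garth–Kelso: 3.7 = 3.7
Garth–Tarn–Kelso: 0.9+3.4 = 4.3
Garth–Quorn–Hale–Kelso: 1.3+0.8+1.3 = 3.4
The minimum is 3.4 mi via Garth–Quorn–Hale–Kelso.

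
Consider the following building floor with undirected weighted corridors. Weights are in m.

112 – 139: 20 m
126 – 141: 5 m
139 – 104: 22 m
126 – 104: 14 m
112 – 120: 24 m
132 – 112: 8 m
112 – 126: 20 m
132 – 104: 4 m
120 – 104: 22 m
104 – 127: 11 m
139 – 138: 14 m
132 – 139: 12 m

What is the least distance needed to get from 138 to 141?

Shortest distances from 138:
138: 0
139: 14  (via 138)
132: 26  (via 139)
104: 30  (via 132)
112: 34  (via 139)
127: 41  (via 104)
126: 44  (via 104)
141: 49  (via 126)
Shortest route: 138 → 139 → 132 → 104 → 126 → 141 = 49 m.

49 m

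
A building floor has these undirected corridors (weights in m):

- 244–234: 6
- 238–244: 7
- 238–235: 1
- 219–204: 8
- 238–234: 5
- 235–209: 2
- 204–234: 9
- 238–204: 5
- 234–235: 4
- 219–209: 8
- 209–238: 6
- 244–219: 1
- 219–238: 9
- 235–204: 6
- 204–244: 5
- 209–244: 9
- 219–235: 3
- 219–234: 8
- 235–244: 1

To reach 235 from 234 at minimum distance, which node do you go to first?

Compare a few routes:
234 → 238 → 235: 5+1 = 6
234 → 235: 4 = 4
Cheapest is 234 → 235 at 4 m.
So from 234 the first move is to 235.

235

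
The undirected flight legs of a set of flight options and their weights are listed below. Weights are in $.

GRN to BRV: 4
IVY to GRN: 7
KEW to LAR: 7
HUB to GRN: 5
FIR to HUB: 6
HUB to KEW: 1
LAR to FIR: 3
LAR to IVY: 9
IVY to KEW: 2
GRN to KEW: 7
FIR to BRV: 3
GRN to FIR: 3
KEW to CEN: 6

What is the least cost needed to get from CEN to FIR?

Running Dijkstra from CEN:
CEN: 0
KEW: 6  (via CEN)
HUB: 7  (via KEW)
IVY: 8  (via KEW)
GRN: 12  (via HUB)
LAR: 13  (via KEW)
FIR: 13  (via HUB)
Shortest route: CEN–KEW–HUB–FIR = $13.

$13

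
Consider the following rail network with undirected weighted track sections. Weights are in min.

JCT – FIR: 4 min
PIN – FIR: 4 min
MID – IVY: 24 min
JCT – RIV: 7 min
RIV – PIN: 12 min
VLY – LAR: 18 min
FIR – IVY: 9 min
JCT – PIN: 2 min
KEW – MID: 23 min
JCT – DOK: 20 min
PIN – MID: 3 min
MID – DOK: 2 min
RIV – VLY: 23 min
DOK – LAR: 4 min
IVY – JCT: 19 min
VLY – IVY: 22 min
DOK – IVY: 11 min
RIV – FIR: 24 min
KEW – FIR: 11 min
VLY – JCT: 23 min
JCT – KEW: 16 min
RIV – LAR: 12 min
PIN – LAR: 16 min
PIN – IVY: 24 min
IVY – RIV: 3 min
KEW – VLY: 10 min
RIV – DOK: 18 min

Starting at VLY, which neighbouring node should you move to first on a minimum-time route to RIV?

Compare a few routes:
VLY–RIV: 23 = 23
VLY–IVY–RIV: 22+3 = 25
VLY–JCT–RIV: 23+7 = 30
Cheapest is VLY–RIV at 23 min.
So from VLY the first move is to RIV.

RIV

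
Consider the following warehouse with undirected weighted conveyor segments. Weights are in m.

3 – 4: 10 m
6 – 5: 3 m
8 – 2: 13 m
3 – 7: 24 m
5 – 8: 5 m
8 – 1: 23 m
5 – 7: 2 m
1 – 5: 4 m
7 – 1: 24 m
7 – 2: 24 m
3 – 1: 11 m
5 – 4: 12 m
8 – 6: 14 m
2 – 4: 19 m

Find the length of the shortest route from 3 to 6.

Enumerating some paths:
3–1–5–8–6: 11+4+5+14 = 34
3–1–5–6: 11+4+3 = 18
3–4–5–6: 10+12+3 = 25
3–7–5–6: 24+2+3 = 29
Cheapest is 3–1–5–6 at 18 m.

18 m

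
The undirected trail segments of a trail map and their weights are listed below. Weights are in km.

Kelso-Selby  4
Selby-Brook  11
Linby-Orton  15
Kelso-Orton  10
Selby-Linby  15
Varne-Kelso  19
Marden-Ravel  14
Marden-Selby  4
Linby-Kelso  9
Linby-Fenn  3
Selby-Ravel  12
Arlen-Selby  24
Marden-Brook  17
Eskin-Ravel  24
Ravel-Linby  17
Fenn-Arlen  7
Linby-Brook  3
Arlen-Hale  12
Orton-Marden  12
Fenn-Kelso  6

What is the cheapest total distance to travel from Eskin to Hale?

Candidate routes:
Eskin - Ravel - Selby - Kelso - Fenn - Arlen - Hale: 24+12+4+6+7+12 = 65
Eskin - Ravel - Linby - Fenn - Arlen - Hale: 24+17+3+7+12 = 63
Eskin - Ravel - Selby - Kelso - Linby - Fenn - Arlen - Hale: 24+12+4+9+3+7+12 = 71
Eskin - Ravel - Marden - Selby - Kelso - Fenn - Arlen - Hale: 24+14+4+4+6+7+12 = 71
The minimum is 63 km via Eskin - Ravel - Linby - Fenn - Arlen - Hale.

63 km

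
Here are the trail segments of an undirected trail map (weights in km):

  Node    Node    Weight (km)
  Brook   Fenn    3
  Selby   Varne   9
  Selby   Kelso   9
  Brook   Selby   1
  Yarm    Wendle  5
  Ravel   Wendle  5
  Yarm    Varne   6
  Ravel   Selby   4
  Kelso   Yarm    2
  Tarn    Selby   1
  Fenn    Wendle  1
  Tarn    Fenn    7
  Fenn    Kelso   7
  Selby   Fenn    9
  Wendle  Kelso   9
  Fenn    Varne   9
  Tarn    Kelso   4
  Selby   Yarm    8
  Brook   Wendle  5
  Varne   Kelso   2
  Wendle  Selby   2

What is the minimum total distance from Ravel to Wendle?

5 km

Compare a few routes:
Ravel–Wendle: 5 = 5
Ravel–Selby–Wendle: 4+2 = 6
The minimum is 5 km via Ravel–Wendle.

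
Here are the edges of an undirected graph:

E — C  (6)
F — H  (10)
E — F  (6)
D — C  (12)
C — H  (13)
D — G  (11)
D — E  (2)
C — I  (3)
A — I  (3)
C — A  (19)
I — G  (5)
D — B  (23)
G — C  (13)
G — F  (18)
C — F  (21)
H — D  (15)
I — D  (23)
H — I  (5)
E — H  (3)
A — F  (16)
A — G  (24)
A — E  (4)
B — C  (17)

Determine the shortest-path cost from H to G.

10

Enumerating some paths:
H - E - A - I - G: 3+4+3+5 = 15
H - E - D - G: 3+2+11 = 16
H - I - G: 5+5 = 10
The minimum is 10 via H - I - G.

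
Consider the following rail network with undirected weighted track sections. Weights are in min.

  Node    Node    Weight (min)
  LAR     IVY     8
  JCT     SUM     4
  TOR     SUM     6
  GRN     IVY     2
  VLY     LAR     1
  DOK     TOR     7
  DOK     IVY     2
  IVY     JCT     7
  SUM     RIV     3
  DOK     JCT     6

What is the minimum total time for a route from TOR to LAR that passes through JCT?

Best TOR to JCT: TOR → SUM → JCT costing 10
Best JCT to LAR: JCT → IVY → LAR costing 15
Total via JCT: 10 + 15 = 25 min.

25 min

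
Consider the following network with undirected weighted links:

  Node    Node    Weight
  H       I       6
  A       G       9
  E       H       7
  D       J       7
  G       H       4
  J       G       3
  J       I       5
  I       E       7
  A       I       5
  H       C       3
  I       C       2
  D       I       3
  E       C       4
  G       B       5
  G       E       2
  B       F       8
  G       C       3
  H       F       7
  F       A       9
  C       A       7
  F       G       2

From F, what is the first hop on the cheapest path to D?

G

Candidate routes:
F → G → J → D: 2+3+7 = 12
F → G → E → C → I → D: 2+2+4+2+3 = 13
F → G → C → I → D: 2+3+2+3 = 10
F → G → J → I → D: 2+3+5+3 = 13
Cheapest is F → G → C → I → D at 10.
So from F the first move is to G.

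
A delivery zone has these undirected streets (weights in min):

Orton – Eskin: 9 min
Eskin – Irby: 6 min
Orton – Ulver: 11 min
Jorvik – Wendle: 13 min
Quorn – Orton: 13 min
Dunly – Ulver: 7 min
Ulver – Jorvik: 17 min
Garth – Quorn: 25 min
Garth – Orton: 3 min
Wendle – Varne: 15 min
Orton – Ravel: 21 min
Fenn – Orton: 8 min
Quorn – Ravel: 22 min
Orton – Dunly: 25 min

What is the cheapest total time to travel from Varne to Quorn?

69 min

Enumerating some paths:
Varne–Wendle–Jorvik–Ulver–Dunly–Orton–Quorn: 15+13+17+7+25+13 = 90
Varne–Wendle–Jorvik–Ulver–Orton–Garth–Quorn: 15+13+17+11+3+25 = 84
Varne–Wendle–Jorvik–Ulver–Orton–Quorn: 15+13+17+11+13 = 69
Varne–Wendle–Jorvik–Ulver–Orton–Ravel–Quorn: 15+13+17+11+21+22 = 99
The minimum is 69 min via Varne–Wendle–Jorvik–Ulver–Orton–Quorn.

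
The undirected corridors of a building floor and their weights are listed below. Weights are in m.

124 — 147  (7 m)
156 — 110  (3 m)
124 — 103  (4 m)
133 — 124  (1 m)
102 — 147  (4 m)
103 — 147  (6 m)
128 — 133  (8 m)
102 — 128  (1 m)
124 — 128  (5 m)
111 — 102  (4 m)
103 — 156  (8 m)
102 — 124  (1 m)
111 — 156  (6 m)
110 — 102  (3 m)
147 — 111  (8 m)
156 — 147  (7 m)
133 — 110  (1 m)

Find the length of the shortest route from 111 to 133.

6 m

Compare a few routes:
111–102–128–124–133: 4+1+5+1 = 11
111–102–124–133: 4+1+1 = 6
111–102–110–133: 4+3+1 = 8
111–156–110–133: 6+3+1 = 10
Cheapest is 111–102–124–133 at 6 m.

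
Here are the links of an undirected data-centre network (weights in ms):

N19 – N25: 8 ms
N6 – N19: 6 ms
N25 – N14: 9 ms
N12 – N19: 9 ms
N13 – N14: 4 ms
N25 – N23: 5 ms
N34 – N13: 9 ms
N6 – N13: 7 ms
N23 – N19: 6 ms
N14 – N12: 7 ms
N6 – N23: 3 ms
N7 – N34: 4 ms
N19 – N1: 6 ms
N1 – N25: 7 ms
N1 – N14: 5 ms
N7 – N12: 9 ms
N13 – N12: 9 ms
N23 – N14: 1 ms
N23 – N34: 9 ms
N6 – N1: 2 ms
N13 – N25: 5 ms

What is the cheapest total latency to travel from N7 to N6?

16 ms

Running Dijkstra from N7:
N7: 0
N34: 4  (via N7)
N12: 9  (via N7)
N23: 13  (via N34)
N13: 13  (via N34)
N14: 14  (via N23)
N6: 16  (via N23)
Shortest route: N7–N34–N23–N6 = 16 ms.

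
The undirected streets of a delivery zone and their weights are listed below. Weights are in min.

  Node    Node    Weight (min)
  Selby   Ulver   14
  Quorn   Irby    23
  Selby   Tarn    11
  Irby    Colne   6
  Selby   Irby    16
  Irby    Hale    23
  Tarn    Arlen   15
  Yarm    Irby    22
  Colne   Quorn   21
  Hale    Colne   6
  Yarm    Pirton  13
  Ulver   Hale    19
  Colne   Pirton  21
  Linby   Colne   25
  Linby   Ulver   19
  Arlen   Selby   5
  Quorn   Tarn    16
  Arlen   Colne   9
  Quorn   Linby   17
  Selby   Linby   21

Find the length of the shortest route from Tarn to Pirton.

Enumerating some paths:
Tarn–Quorn–Colne–Pirton: 16+21+21 = 58
Tarn–Selby–Irby–Colne–Pirton: 11+16+6+21 = 54
Tarn–Arlen–Colne–Pirton: 15+9+21 = 45
Tarn–Selby–Arlen–Colne–Pirton: 11+5+9+21 = 46
The minimum is 45 min via Tarn–Arlen–Colne–Pirton.

45 min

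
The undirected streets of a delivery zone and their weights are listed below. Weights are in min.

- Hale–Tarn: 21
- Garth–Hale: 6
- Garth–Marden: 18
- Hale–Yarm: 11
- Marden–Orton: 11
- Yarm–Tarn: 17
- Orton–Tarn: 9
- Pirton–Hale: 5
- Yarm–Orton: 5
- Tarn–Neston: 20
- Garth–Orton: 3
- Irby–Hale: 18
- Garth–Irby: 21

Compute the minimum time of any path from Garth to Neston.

Settle nodes by increasing distance from Garth:
Garth: 0
Orton: 3  (via Garth)
Hale: 6  (via Garth)
Yarm: 8  (via Orton)
Pirton: 11  (via Hale)
Tarn: 12  (via Orton)
Marden: 14  (via Orton)
Irby: 21  (via Garth)
Neston: 32  (via Tarn)
Shortest route: Garth–Orton–Tarn–Neston = 32 min.

32 min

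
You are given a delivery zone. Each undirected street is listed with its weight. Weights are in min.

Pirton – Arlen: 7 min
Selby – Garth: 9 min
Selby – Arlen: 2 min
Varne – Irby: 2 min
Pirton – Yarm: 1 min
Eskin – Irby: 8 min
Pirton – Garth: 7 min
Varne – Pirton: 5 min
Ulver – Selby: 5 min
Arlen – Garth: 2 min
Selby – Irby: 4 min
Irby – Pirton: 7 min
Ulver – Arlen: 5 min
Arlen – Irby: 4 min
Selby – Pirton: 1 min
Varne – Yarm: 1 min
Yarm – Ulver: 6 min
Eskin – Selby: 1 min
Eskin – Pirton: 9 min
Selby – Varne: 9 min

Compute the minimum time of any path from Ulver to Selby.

5 min

Settle nodes by increasing distance from Ulver:
Ulver: 0
Selby: 5  (via Ulver)
Shortest route: Ulver–Selby = 5 min.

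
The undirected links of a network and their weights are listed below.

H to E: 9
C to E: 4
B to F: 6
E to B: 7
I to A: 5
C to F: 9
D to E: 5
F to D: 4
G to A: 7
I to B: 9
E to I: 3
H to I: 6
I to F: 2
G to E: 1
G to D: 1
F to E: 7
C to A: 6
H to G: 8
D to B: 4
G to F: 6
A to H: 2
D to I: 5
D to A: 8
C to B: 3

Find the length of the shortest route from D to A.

Compare a few routes:
D–G–E–I–A: 1+1+3+5 = 10
D–I–A: 5+5 = 10
D–A: 8 = 8
The minimum is 8 via D–A.

8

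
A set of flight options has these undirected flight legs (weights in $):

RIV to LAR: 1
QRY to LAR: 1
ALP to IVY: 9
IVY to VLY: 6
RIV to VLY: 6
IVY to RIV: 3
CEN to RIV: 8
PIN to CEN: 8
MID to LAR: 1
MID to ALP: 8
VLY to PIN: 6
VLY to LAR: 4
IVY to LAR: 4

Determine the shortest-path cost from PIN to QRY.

$11

Shortest distances from PIN:
PIN: 0
VLY: 6  (via PIN)
CEN: 8  (via PIN)
LAR: 10  (via VLY)
QRY: 11  (via LAR)
Shortest route: PIN → VLY → LAR → QRY = $11.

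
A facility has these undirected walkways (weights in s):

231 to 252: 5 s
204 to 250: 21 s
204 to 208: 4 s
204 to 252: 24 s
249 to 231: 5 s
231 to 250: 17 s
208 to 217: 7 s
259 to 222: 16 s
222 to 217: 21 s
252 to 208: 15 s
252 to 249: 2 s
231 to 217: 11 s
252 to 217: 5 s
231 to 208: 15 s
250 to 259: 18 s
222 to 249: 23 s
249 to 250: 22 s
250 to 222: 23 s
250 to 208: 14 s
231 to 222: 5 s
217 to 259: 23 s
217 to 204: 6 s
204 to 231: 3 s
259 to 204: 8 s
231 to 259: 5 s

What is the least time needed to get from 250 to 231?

Enumerating some paths:
250–208–204–231: 14+4+3 = 21
250–231: 17 = 17
Cheapest is 250–231 at 17 s.

17 s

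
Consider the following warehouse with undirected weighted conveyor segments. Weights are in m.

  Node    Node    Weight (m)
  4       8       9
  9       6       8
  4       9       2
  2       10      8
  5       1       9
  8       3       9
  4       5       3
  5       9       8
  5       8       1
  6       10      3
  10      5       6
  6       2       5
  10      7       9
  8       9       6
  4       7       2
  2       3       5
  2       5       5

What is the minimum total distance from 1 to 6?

Candidate routes:
1–5–2–6: 9+5+5 = 19
1–5–10–6: 9+6+3 = 18
Cheapest is 1–5–10–6 at 18 m.

18 m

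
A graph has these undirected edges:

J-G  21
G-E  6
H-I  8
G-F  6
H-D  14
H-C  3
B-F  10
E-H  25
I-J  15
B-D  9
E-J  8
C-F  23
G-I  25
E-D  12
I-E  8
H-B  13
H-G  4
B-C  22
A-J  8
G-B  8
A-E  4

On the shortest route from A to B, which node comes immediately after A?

E

Enumerating some paths:
A → E → G → F → B: 4+6+6+10 = 26
A → E → G → B: 4+6+8 = 18
A → E → D → B: 4+12+9 = 25
The minimum is 18 via A → E → G → B.
So from A the first move is to E.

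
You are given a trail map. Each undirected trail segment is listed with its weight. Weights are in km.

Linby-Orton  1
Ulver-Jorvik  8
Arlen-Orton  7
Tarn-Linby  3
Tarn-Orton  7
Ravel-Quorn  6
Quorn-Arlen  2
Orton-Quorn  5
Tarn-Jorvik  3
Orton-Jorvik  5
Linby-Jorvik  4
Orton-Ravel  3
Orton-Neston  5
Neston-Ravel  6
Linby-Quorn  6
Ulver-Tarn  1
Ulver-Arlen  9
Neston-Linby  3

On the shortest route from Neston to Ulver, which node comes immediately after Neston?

Compare a few routes:
Neston → Linby → Jorvik → Tarn → Ulver: 3+4+3+1 = 11
Neston → Linby → Tarn → Ulver: 3+3+1 = 7
Neston → Orton → Linby → Tarn → Ulver: 5+1+3+1 = 10
The minimum is 7 km via Neston → Linby → Tarn → Ulver.
So from Neston the first move is to Linby.

Linby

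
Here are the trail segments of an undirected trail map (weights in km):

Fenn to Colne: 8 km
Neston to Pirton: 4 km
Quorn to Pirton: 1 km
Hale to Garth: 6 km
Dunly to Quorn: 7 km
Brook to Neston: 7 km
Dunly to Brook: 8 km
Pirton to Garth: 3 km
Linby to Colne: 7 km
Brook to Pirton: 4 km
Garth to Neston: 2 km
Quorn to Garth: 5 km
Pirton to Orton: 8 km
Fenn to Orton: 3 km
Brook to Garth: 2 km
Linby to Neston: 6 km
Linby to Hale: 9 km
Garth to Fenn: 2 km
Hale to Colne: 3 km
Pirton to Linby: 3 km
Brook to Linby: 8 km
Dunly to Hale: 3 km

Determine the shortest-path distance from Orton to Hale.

Compare a few routes:
Orton → Fenn → Colne → Hale: 3+8+3 = 14
Orton → Fenn → Garth → Hale: 3+2+6 = 11
Orton → Pirton → Garth → Hale: 8+3+6 = 17
Cheapest is Orton → Fenn → Garth → Hale at 11 km.

11 km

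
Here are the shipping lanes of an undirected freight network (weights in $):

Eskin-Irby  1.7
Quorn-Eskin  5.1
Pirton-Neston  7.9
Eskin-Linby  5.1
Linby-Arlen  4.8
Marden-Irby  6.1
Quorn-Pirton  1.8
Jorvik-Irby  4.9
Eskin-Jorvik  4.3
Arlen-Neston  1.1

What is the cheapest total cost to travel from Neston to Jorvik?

Settle nodes by increasing distance from Neston:
Neston: 0
Arlen: 1.1  (via Neston)
Linby: 5.9  (via Arlen)
Pirton: 7.9  (via Neston)
Quorn: 9.7  (via Pirton)
Eskin: 11  (via Linby)
Irby: 12.7  (via Eskin)
Jorvik: 15.3  (via Eskin)
Shortest route: Neston–Arlen–Linby–Eskin–Jorvik = $15.3.

$15.3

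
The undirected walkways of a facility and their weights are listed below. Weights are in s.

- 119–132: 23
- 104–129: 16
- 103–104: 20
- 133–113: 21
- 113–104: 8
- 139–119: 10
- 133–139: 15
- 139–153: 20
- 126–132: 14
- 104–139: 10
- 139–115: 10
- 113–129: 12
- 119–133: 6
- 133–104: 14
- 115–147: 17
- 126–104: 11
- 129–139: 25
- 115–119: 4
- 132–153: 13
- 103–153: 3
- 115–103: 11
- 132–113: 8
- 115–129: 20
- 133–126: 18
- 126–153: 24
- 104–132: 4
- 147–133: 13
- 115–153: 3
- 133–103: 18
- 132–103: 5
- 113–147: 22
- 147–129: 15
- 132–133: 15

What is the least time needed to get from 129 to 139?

Compare a few routes:
129 → 139: 25 = 25
129 → 104 → 139: 16+10 = 26
Cheapest is 129 → 139 at 25 s.

25 s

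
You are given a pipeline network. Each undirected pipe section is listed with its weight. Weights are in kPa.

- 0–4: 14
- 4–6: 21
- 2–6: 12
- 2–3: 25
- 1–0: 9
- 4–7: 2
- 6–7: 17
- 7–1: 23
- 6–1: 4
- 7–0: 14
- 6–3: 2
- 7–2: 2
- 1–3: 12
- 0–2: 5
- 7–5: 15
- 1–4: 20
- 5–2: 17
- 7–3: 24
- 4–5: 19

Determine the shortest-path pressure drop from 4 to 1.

18 kPa

Enumerating some paths:
4 → 7 → 6 → 1: 2+17+4 = 23
4 → 7 → 2 → 0 → 1: 2+2+5+9 = 18
4 → 1: 20 = 20
4 → 7 → 2 → 6 → 1: 2+2+12+4 = 20
Cheapest is 4 → 7 → 2 → 0 → 1 at 18 kPa.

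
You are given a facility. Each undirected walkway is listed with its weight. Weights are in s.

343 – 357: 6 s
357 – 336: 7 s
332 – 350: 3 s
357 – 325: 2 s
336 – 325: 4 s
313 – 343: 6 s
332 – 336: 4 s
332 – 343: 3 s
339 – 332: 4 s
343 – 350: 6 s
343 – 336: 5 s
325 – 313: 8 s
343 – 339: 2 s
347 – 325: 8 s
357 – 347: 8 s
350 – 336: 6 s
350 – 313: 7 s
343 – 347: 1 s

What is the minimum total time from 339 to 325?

Running Dijkstra from 339:
339: 0
343: 2  (via 339)
347: 3  (via 343)
332: 4  (via 339)
350: 7  (via 332)
336: 7  (via 343)
357: 8  (via 343)
313: 8  (via 343)
325: 10  (via 357)
Shortest route: 339–343–357–325 = 10 s.

10 s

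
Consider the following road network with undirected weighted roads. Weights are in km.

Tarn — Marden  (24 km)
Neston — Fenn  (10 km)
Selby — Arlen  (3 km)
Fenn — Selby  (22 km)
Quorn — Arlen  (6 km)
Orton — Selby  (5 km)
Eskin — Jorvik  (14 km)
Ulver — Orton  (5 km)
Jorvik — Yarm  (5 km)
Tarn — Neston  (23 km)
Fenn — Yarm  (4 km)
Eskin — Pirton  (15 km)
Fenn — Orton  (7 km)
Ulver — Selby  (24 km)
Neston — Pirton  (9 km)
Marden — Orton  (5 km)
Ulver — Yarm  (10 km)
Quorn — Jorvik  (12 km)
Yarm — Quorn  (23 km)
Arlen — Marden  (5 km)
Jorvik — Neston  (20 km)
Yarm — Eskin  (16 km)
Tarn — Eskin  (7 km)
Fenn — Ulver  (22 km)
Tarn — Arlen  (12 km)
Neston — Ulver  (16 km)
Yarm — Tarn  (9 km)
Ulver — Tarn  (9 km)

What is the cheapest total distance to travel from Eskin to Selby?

Settle nodes by increasing distance from Eskin:
Eskin: 0
Tarn: 7  (via Eskin)
Jorvik: 14  (via Eskin)
Pirton: 15  (via Eskin)
Ulver: 16  (via Tarn)
Yarm: 16  (via Eskin)
Arlen: 19  (via Tarn)
Fenn: 20  (via Yarm)
Orton: 21  (via Ulver)
Selby: 22  (via Arlen)
Shortest route: Eskin–Tarn–Arlen–Selby = 22 km.

22 km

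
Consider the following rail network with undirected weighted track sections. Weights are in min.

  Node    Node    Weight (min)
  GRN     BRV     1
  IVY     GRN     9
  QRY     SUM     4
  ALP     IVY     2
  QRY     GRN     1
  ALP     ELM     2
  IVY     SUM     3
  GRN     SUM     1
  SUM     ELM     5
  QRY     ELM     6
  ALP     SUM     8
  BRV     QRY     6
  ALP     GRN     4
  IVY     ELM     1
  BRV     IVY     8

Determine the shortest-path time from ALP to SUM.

Compare a few routes:
ALP–ELM–IVY–SUM: 2+1+3 = 6
ALP–IVY–SUM: 2+3 = 5
Cheapest is ALP–IVY–SUM at 5 min.

5 min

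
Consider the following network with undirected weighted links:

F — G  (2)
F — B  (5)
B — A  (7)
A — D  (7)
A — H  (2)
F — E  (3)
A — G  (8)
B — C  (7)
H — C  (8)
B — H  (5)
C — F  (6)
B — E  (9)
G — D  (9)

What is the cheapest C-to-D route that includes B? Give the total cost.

Shortest C→B: C → B = 7
Best B to D: B → A → D costing 14
Total via B: 7 + 14 = 21.

21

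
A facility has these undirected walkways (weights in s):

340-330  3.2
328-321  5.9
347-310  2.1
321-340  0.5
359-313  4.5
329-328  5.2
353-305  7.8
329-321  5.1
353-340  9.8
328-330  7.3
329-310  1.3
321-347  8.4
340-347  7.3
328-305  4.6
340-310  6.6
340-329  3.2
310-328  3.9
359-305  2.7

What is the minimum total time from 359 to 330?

14.6 s

Settle nodes by increasing distance from 359:
359: 0
305: 2.7  (via 359)
313: 4.5  (via 359)
328: 7.3  (via 305)
353: 10.5  (via 305)
310: 11.2  (via 328)
329: 12.5  (via 328)
321: 13.2  (via 328)
347: 13.3  (via 310)
340: 13.7  (via 321)
330: 14.6  (via 328)
Shortest route: 359 → 305 → 328 → 330 = 14.6 s.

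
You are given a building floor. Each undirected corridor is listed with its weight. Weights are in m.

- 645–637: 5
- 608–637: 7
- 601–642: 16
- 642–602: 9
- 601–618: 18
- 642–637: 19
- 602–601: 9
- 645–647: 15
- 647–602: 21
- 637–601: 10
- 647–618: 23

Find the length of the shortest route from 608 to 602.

26 m

Shortest distances from 608:
608: 0
637: 7  (via 608)
645: 12  (via 637)
601: 17  (via 637)
642: 26  (via 637)
602: 26  (via 601)
Shortest route: 608 → 637 → 601 → 602 = 26 m.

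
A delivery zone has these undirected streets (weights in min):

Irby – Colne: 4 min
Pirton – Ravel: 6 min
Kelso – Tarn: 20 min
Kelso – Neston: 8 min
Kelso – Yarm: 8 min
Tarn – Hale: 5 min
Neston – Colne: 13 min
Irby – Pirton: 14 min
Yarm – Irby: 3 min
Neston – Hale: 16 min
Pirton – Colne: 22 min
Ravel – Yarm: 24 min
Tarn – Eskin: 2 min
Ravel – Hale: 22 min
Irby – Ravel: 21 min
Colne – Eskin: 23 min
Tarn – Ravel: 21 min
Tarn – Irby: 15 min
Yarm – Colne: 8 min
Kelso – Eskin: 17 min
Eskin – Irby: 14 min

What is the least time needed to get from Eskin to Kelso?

17 min

Candidate routes:
Eskin → Irby → Yarm → Kelso: 14+3+8 = 25
Eskin → Tarn → Irby → Yarm → Kelso: 2+15+3+8 = 28
Eskin → Tarn → Kelso: 2+20 = 22
Eskin → Kelso: 17 = 17
The minimum is 17 min via Eskin → Kelso.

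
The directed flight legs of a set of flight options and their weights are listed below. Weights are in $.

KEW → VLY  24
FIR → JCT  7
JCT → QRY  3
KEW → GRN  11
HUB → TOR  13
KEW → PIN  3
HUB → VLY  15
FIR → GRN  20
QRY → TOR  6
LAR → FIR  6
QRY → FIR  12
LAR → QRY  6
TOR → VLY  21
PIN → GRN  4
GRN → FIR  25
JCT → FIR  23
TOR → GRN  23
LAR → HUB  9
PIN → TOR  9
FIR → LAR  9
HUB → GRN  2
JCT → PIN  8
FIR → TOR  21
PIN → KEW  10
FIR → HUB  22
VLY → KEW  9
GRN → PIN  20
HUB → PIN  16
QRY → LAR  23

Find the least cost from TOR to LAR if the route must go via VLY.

$71

Shortest TOR→VLY: TOR–VLY = 21
Best VLY to LAR: VLY–KEW–PIN–GRN–FIR–LAR costing 50
Total via VLY: 21 + 50 = $71.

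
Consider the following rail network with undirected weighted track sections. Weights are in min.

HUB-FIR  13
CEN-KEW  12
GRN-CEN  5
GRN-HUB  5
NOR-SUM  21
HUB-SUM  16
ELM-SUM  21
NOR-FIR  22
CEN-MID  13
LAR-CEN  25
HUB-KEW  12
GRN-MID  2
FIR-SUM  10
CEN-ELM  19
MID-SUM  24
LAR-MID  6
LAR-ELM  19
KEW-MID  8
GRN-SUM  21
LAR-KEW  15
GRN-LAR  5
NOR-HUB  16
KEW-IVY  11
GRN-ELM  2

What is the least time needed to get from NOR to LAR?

Enumerating some paths:
NOR–HUB–KEW–MID–LAR: 16+12+8+6 = 42
NOR–HUB–GRN–MID–LAR: 16+5+2+6 = 29
NOR–HUB–GRN–LAR: 16+5+5 = 26
The minimum is 26 min via NOR–HUB–GRN–LAR.

26 min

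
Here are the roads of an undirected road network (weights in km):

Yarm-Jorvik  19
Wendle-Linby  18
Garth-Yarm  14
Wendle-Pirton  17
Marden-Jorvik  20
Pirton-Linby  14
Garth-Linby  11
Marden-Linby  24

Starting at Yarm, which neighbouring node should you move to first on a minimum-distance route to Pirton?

Enumerating some paths:
Yarm - Garth - Linby - Wendle - Pirton: 14+11+18+17 = 60
Yarm - Garth - Linby - Pirton: 14+11+14 = 39
The minimum is 39 km via Yarm - Garth - Linby - Pirton.
So from Yarm the first move is to Garth.

Garth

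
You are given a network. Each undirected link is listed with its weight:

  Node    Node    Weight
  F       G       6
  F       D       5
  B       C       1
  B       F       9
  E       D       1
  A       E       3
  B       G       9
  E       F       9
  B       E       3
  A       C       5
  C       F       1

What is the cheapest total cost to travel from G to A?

12

Compare a few routes:
G–F–C–A: 6+1+5 = 12
G–F–C–B–E–A: 6+1+1+3+3 = 14
Cheapest is G–F–C–A at 12.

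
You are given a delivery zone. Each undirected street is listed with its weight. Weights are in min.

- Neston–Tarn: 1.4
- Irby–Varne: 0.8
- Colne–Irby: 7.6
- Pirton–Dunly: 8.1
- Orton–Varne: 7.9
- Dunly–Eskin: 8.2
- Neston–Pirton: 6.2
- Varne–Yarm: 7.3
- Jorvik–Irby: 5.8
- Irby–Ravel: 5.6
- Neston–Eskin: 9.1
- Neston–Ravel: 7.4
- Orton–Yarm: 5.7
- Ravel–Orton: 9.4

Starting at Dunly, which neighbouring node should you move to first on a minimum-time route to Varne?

Compare a few routes:
Dunly → Pirton → Neston → Ravel → Irby → Varne: 8.1+6.2+7.4+5.6+0.8 = 28.1
Dunly → Eskin → Neston → Ravel → Irby → Varne: 8.2+9.1+7.4+5.6+0.8 = 31.1
The minimum is 28.1 min via Dunly → Pirton → Neston → Ravel → Irby → Varne.
So from Dunly the first move is to Pirton.

Pirton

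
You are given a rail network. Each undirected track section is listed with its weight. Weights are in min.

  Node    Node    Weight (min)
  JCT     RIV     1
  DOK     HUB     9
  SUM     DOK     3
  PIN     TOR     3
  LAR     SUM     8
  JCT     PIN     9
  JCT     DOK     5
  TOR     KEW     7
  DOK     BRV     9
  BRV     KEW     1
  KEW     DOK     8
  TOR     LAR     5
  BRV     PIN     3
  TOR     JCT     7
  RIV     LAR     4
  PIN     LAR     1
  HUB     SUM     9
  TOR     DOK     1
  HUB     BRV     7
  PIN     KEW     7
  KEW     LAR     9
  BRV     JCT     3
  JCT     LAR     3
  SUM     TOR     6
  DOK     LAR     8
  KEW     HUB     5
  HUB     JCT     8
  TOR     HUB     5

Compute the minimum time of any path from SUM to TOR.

4 min

Settle nodes by increasing distance from SUM:
SUM: 0
DOK: 3  (via SUM)
TOR: 4  (via DOK)
Shortest route: SUM–DOK–TOR = 4 min.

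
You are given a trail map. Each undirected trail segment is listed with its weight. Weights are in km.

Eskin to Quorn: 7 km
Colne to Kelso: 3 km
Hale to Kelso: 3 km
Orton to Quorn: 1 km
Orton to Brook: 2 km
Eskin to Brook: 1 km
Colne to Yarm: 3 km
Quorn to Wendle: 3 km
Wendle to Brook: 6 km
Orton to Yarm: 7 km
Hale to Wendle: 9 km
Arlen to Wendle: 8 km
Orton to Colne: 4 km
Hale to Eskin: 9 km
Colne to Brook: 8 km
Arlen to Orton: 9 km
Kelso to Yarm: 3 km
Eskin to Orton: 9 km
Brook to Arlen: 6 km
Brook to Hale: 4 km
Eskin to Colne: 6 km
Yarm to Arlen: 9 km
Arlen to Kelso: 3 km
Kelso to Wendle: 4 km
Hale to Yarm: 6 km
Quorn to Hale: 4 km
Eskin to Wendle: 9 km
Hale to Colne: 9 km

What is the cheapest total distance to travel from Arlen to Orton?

8 km

Candidate routes:
Arlen - Kelso - Hale - Quorn - Orton: 3+3+4+1 = 11
Arlen - Orton: 9 = 9
Arlen - Brook - Orton: 6+2 = 8
Arlen - Kelso - Colne - Orton: 3+3+4 = 10
The minimum is 8 km via Arlen - Brook - Orton.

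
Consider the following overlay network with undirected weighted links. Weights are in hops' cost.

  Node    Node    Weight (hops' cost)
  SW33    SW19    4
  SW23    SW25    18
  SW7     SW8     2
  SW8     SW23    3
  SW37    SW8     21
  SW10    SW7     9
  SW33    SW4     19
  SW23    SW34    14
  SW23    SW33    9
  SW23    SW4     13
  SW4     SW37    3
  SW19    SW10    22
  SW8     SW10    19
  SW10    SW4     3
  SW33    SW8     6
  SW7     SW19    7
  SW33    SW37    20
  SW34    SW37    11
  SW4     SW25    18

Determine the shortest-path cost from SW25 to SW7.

23 hops' cost

Settle nodes by increasing distance from SW25:
SW25: 0
SW23: 18  (via SW25)
SW4: 18  (via SW25)
SW37: 21  (via SW4)
SW8: 21  (via SW23)
SW10: 21  (via SW4)
SW7: 23  (via SW8)
Shortest route: SW25–SW23–SW8–SW7 = 23 hops' cost.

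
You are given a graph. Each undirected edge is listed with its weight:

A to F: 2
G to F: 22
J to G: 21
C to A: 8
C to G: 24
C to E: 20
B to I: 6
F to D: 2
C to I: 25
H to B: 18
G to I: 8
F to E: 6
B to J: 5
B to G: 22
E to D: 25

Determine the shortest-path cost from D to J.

43

Shortest distances from D:
D: 0
F: 2  (via D)
A: 4  (via F)
E: 8  (via F)
C: 12  (via A)
G: 24  (via F)
I: 32  (via G)
B: 38  (via I)
J: 43  (via B)
Shortest route: D–F–G–I–B–J = 43.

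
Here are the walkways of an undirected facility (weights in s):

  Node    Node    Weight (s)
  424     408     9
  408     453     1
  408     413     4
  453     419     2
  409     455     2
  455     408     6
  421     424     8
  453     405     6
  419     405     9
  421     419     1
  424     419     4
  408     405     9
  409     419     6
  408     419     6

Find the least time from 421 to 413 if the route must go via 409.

19 s

Best 421 to 409: 421 → 419 → 409 costing 7
Shortest 409→413: 409 → 455 → 408 → 413 = 12
Total via 409: 7 + 12 = 19 s.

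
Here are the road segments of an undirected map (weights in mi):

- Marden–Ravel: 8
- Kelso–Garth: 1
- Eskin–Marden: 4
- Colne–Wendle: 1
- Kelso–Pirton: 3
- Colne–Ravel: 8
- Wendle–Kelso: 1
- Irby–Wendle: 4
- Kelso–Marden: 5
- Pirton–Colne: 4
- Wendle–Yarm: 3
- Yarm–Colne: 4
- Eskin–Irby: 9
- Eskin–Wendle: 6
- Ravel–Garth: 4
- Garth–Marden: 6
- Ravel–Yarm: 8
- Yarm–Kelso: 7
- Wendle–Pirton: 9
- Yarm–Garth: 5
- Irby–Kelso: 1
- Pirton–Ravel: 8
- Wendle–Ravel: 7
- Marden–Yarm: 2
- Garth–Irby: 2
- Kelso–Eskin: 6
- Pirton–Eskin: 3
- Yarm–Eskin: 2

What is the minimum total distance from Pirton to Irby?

Compare a few routes:
Pirton → Colne → Wendle → Kelso → Irby: 4+1+1+1 = 7
Pirton → Kelso → Garth → Irby: 3+1+2 = 6
Pirton → Kelso → Irby: 3+1 = 4
The minimum is 4 mi via Pirton → Kelso → Irby.

4 mi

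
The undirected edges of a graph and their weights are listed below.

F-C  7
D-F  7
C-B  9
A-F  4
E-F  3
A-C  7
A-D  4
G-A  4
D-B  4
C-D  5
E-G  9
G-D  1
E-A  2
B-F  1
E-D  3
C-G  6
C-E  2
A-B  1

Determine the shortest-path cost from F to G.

Running Dijkstra from F:
F: 0
B: 1  (via F)
A: 2  (via B)
E: 3  (via F)
C: 5  (via E)
D: 5  (via B)
G: 6  (via A)
Shortest route: F–B–A–G = 6.

6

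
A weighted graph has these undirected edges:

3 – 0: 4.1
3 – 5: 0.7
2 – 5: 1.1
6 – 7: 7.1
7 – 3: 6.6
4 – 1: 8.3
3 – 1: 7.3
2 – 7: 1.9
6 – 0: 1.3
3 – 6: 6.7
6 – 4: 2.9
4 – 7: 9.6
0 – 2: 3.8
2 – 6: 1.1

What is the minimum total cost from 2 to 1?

9.1

Running Dijkstra from 2:
2: 0
5: 1.1  (via 2)
6: 1.1  (via 2)
3: 1.8  (via 5)
7: 1.9  (via 2)
0: 2.4  (via 6)
4: 4  (via 6)
1: 9.1  (via 3)
Shortest route: 2 → 5 → 3 → 1 = 9.1.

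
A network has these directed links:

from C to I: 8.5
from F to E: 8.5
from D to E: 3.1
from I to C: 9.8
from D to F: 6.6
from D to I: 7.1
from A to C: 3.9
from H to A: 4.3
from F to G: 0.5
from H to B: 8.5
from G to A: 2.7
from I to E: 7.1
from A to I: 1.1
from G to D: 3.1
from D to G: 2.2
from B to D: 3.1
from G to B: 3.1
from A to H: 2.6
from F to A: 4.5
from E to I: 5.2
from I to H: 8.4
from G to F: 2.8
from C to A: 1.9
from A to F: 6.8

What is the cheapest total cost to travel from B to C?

Shortest distances from B:
B: 0
D: 3.1  (via B)
G: 5.3  (via D)
E: 6.2  (via D)
A: 8  (via G)
F: 8.1  (via G)
I: 9.1  (via A)
H: 10.6  (via A)
C: 11.9  (via A)
Shortest route: B → D → G → A → C = 11.9.

11.9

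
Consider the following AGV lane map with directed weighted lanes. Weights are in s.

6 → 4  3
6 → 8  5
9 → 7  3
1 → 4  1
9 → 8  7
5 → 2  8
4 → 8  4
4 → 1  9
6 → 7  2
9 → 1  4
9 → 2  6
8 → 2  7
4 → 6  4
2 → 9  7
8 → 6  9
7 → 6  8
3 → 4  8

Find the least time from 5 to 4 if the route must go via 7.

Best 5 to 7: 5–2–9–7 costing 18
Shortest 7→4: 7–6–4 = 11
Total via 7: 18 + 11 = 29 s.

29 s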